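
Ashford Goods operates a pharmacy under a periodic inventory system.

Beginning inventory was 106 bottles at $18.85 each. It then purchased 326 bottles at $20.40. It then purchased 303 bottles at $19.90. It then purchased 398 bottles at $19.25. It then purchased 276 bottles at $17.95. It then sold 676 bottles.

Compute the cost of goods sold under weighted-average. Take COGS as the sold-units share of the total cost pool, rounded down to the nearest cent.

Sale 1, sell 676: 676/1409 × $27,293.90 → $13,094.87
Ending inventory (cost pool remaining) = $14,199.03

COGS = $13,094.87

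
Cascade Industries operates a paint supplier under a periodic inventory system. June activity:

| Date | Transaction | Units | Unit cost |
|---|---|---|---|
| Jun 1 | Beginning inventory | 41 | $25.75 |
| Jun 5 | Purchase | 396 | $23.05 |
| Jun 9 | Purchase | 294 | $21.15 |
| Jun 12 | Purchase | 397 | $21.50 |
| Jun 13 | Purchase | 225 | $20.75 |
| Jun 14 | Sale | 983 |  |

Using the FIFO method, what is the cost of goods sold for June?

Jun 14, 983 sold [FIFO — oldest first]: 41 @ $25.75 + 396 @ $23.05 + 294 @ $21.15 + 252 @ $21.50 = $21,819.65
Ending inventory: 145 @ $21.50 + 225 @ $20.75 = $7,786.25

COGS = $21,819.65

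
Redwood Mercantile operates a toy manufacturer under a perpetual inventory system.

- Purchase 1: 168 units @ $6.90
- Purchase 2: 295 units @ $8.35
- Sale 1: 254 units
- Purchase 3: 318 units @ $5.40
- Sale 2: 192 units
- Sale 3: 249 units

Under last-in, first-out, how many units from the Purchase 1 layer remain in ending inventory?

86

Sale 1 (254) [LIFO — newest first]: 254 @ $8.35 = $2,120.90
Sale 2 (192) [LIFO — newest first]: 192 @ $5.40 = $1,036.80
Sale 3 (249) [LIFO — newest first]: 126 @ $5.40 + 41 @ $8.35 + 82 @ $6.90 = $1,588.55
Total COGS = $2,120.90 + $1,036.80 + $1,588.55 = $4,746.25
Ending inventory: 86 @ $6.90 = $593.40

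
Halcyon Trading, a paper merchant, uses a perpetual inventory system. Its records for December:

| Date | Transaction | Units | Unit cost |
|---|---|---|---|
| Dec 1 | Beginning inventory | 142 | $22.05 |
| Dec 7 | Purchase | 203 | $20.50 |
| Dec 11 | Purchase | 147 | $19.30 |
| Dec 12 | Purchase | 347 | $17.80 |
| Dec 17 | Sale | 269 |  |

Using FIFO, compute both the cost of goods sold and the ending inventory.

COGS = $5,734.60; ending inventory = $10,571.70

Dec 17, 269 sold [FIFO — oldest first]: 142 @ $22.05 + 127 @ $20.50 = $5,734.60
Ending inventory: 76 @ $20.50 + 147 @ $19.30 + 347 @ $17.80 = $10,571.70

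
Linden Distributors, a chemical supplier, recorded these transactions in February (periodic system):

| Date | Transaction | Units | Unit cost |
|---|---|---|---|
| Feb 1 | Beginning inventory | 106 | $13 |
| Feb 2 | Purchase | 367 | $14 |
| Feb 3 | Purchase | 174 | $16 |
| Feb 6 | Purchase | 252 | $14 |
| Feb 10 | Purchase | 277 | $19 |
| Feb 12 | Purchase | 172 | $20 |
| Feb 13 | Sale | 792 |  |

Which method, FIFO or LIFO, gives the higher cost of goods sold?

FIFO COGS: 106 @ $13 + 367 @ $14 + 174 @ $16 + 145 @ $14 = $11,330
LIFO COGS: 172 @ $20 + 277 @ $19 + 252 @ $14 + 91 @ $16 = $13,687

LIFO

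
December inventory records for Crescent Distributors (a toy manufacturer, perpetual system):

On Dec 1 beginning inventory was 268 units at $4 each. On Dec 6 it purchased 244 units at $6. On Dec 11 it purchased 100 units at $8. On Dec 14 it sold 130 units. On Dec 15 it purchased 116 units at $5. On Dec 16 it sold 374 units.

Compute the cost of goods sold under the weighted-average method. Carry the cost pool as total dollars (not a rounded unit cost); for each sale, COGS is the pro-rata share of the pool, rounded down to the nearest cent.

COGS = $2,714.57

After Dec 1: 268 on hand, pool $1,072.00 (≈ $4.0000 each)
After Dec 6: 512 on hand, pool $2,536.00 (≈ $4.9531 each)
After Dec 11: 612 on hand, pool $3,336.00 (≈ $5.4510 each)
Dec 14, sell 130: 130/612 × $3,336.00 → $708.62
After Dec 15: 598 on hand, pool $3,207.38 (≈ $5.3635 each)
Dec 16, sell 374: 374/598 × $3,207.38 → $2,005.95
Total COGS = $708.62 + $2,005.95 = $2,714.57
Ending inventory (cost pool remaining) = $1,201.43
Check: goods available $3,916.00 = COGS $2,714.57 + ending $1,201.43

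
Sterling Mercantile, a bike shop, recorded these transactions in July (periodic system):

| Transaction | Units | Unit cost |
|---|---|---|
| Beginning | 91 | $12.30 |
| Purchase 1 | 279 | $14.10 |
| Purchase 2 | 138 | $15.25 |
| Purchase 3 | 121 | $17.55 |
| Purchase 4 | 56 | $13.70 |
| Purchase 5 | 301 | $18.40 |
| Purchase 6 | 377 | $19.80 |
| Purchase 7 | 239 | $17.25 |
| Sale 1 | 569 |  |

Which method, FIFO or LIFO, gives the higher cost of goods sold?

LIFO

FIFO COGS: 91 @ $12.30 + 279 @ $14.10 + 138 @ $15.25 + 61 @ $17.55 = $8,228.25
LIFO COGS: 239 @ $17.25 + 330 @ $19.80 = $10,656.75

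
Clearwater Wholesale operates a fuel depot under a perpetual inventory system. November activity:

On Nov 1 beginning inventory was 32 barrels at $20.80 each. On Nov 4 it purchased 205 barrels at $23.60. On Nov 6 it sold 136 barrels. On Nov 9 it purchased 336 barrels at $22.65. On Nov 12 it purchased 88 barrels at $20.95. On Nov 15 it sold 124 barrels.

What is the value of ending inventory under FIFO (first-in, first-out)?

Ending inventory = $8,933.05

Nov 6, 136 sold [FIFO — oldest first]: 32 @ $20.80 + 104 @ $23.60 = $3,120.00
Nov 15, 124 sold [FIFO — oldest first]: 101 @ $23.60 + 23 @ $22.65 = $2,904.55
Total COGS = $3,120.00 + $2,904.55 = $6,024.55
Ending inventory: 313 @ $22.65 + 88 @ $20.95 = $8,933.05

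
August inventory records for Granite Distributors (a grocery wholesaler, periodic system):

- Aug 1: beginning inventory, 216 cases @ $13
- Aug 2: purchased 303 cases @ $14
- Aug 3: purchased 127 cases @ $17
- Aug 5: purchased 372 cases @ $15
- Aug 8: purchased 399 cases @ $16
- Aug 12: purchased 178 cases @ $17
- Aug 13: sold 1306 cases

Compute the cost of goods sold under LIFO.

Aug 13, 1306 sold [LIFO — newest first]: 178 @ $17 + 399 @ $16 + 372 @ $15 + 127 @ $17 + 230 @ $14 = $20,369
Ending inventory: 216 @ $13 + 73 @ $14 = $3,830

COGS = $20,369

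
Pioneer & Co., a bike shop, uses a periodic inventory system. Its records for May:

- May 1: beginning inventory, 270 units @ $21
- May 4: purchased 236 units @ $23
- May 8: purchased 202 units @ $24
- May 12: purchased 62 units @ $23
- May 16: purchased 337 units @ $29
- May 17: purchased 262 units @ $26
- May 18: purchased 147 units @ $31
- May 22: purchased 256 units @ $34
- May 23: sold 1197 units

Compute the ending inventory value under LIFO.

May 23, 1197 sold [LIFO — newest first]: 256 @ $34 + 147 @ $31 + 262 @ $26 + 337 @ $29 + 62 @ $23 + 133 @ $24 = $34,464
Ending inventory: 270 @ $21 + 236 @ $23 + 69 @ $24 = $12,754
Check: goods available $47,218 = COGS $34,464 + ending $12,754

Ending inventory = $12,754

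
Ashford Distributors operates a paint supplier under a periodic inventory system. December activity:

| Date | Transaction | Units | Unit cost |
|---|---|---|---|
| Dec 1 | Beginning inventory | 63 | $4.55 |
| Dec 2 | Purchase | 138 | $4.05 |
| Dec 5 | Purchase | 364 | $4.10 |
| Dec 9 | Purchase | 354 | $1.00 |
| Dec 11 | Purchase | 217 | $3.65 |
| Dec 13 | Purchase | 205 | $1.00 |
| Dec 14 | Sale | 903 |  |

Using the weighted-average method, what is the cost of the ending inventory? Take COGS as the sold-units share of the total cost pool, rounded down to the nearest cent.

Dec 14, sell 903: 903/1341 × $3,689.00 → $2,484.09
Ending inventory (cost pool remaining) = $1,204.91

Ending inventory = $1,204.91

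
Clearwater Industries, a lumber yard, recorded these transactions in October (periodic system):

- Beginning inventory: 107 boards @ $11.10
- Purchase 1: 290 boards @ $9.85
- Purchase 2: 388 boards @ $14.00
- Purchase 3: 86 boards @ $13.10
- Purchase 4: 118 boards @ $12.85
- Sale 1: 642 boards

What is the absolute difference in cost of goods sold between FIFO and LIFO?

$1,093.20

FIFO COGS: 107 @ $11.10 + 290 @ $9.85 + 245 @ $14.00 = $7,474.20
LIFO COGS: 118 @ $12.85 + 86 @ $13.10 + 388 @ $14.00 + 50 @ $9.85 = $8,567.40
Difference = |$7,474.20 − $8,567.40| = $1,093.20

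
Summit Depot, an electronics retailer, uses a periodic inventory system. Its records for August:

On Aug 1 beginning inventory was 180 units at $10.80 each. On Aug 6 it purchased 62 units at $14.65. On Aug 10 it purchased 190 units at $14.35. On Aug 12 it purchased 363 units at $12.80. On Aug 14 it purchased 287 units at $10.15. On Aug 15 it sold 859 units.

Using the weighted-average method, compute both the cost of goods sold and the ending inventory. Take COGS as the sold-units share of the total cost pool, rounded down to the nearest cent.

COGS = $10,430.45; ending inventory = $2,707.80

Aug 15, sell 859: 859/1082 × $13,138.25 → $10,430.45
Ending inventory (cost pool remaining) = $2,707.80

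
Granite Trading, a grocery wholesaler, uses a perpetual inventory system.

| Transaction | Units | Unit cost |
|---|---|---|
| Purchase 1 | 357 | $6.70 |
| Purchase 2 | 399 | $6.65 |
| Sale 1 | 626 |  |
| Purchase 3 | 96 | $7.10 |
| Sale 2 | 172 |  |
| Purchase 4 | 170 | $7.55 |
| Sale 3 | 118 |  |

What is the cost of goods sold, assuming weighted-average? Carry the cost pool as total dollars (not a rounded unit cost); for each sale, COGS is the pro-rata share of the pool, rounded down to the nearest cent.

COGS = $6,227.81

After Purchase 1: 357 on hand, pool $2,391.90 (≈ $6.7000 each)
After Purchase 2: 756 on hand, pool $5,045.25 (≈ $6.6736 each)
Sale 1, sell 626: 626/756 × $5,045.25 → $4,177.68
After Purchase 3: 226 on hand, pool $1,549.17 (≈ $6.8547 each)
Sale 2, sell 172: 172/226 × $1,549.17 → $1,179.01
After Purchase 4: 224 on hand, pool $1,653.66 (≈ $7.3824 each)
Sale 3, sell 118: 118/224 × $1,653.66 → $871.12
Total COGS = $4,177.68 + $1,179.01 + $871.12 = $6,227.81
Ending inventory (cost pool remaining) = $782.54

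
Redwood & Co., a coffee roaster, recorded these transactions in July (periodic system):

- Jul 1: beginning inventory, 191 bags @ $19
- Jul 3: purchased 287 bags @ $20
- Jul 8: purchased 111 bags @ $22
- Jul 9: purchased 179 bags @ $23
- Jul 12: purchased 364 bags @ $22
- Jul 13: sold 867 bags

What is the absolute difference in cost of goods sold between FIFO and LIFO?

$721

FIFO COGS: 191 @ $19 + 287 @ $20 + 111 @ $22 + 179 @ $23 + 99 @ $22 = $18,106
LIFO COGS: 364 @ $22 + 179 @ $23 + 111 @ $22 + 213 @ $20 = $18,827
Difference = |$18,106 − $18,827| = $721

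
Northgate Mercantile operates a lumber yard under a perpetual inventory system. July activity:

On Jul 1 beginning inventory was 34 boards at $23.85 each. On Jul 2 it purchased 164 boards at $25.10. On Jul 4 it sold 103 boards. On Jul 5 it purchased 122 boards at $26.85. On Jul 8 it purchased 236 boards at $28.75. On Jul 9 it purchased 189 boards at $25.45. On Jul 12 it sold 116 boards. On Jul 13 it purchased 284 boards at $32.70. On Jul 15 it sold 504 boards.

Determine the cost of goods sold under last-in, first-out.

Jul 4, 103 sold [LIFO — newest first]: 103 @ $25.10 = $2,585.30
Jul 12, 116 sold [LIFO — newest first]: 116 @ $25.45 = $2,952.20
Jul 15, 504 sold [LIFO — newest first]: 284 @ $32.70 + 73 @ $25.45 + 147 @ $28.75 = $15,370.90
Total COGS = $2,585.30 + $2,952.20 + $15,370.90 = $20,908.40
Ending inventory: 34 @ $23.85 + 61 @ $25.10 + 122 @ $26.85 + 89 @ $28.75 = $8,176.45

COGS = $20,908.40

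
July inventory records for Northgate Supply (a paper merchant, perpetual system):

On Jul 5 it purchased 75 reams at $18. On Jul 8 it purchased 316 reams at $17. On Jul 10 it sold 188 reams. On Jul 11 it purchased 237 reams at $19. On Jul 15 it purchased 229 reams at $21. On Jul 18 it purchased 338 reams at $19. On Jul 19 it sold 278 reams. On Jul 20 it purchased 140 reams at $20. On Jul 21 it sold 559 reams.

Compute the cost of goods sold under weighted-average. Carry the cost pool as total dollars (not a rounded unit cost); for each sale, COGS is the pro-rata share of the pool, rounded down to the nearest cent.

COGS = $19,292.57

After Jul 5: 75 on hand, pool $1,350.00 (≈ $18.0000 each)
After Jul 8: 391 on hand, pool $6,722.00 (≈ $17.1918 each)
Jul 10, sell 188: 188/391 × $6,722.00 → $3,232.06
After Jul 11: 440 on hand, pool $7,992.94 (≈ $18.1658 each)
After Jul 15: 669 on hand, pool $12,801.94 (≈ $19.1359 each)
After Jul 18: 1007 on hand, pool $19,223.94 (≈ $19.0903 each)
Jul 19, sell 278: 278/1007 × $19,223.94 → $5,307.10
After Jul 20: 869 on hand, pool $16,716.84 (≈ $19.2369 each)
Jul 21, sell 559: 559/869 × $16,716.84 → $10,753.41
Total COGS = $3,232.06 + $5,307.10 + $10,753.41 = $19,292.57
Ending inventory (cost pool remaining) = $5,963.43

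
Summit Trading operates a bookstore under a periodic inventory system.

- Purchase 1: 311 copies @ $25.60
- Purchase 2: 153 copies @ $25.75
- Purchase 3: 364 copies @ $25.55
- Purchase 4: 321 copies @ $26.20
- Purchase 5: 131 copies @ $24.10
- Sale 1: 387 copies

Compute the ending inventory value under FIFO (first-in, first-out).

Sale 1 (387) [FIFO — oldest first]: 311 @ $25.60 + 76 @ $25.75 = $9,918.60
Ending inventory: 77 @ $25.75 + 364 @ $25.55 + 321 @ $26.20 + 131 @ $24.10 = $22,850.25

Ending inventory = $22,850.25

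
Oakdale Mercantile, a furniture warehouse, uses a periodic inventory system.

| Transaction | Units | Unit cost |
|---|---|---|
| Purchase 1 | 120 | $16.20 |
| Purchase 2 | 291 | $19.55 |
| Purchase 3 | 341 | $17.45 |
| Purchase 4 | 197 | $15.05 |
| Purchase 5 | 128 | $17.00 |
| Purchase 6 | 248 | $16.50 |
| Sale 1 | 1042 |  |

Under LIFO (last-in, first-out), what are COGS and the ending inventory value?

Sale 1 (1042) [LIFO — newest first]: 248 @ $16.50 + 128 @ $17.00 + 197 @ $15.05 + 341 @ $17.45 + 128 @ $19.55 = $17,685.70
Ending inventory: 120 @ $16.20 + 163 @ $19.55 = $5,130.65
Check: goods available $22,816.35 = COGS $17,685.70 + ending $5,130.65

COGS = $17,685.70; ending inventory = $5,130.65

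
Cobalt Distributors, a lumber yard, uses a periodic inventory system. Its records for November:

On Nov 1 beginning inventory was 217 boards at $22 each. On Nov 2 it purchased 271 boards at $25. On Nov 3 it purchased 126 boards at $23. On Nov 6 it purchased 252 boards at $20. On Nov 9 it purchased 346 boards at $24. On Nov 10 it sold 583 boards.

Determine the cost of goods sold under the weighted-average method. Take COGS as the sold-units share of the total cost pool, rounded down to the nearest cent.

Nov 10, sell 583: 583/1212 × $27,791.00 → $13,368.11
Ending inventory (cost pool remaining) = $14,422.89
Check: goods available $27,791.00 = COGS $13,368.11 + ending $14,422.89

COGS = $13,368.11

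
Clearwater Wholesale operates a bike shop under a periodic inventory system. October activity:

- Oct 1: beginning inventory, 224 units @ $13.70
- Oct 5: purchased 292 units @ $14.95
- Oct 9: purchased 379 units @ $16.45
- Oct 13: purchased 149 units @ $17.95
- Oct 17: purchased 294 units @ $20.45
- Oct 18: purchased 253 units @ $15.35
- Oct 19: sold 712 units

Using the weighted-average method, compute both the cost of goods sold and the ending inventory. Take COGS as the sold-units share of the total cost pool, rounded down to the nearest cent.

Oct 19, sell 712: 712/1591 × $26,239.15 → $11,742.47
Ending inventory (cost pool remaining) = $14,496.68
Check: goods available $26,239.15 = COGS $11,742.47 + ending $14,496.68

COGS = $11,742.47; ending inventory = $14,496.68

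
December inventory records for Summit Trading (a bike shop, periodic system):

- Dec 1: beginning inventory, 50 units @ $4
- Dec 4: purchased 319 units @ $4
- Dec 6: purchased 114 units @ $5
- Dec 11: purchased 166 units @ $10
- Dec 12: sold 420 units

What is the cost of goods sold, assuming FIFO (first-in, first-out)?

Dec 12, 420 sold [FIFO — oldest first]: 50 @ $4 + 319 @ $4 + 51 @ $5 = $1,731
Ending inventory: 63 @ $5 + 166 @ $10 = $1,975

COGS = $1,731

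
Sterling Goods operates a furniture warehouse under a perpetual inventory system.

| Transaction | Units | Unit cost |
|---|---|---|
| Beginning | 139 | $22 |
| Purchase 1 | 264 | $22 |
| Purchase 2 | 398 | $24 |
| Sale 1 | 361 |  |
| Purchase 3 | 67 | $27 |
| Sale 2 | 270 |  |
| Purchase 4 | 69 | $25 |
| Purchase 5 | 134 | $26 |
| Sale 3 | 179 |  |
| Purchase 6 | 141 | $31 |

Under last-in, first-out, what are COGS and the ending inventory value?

Sale 1 (361) [LIFO — newest first]: 361 @ $24 = $8,664
Sale 2 (270) [LIFO — newest first]: 67 @ $27 + 37 @ $24 + 166 @ $22 = $6,349
Sale 3 (179) [LIFO — newest first]: 134 @ $26 + 45 @ $25 = $4,609
Total COGS = $8,664 + $6,349 + $4,609 = $19,622
Ending inventory: 139 @ $22 + 98 @ $22 + 24 @ $25 + 141 @ $31 = $10,185
Check: goods available $29,807 = COGS $19,622 + ending $10,185

COGS = $19,622; ending inventory = $10,185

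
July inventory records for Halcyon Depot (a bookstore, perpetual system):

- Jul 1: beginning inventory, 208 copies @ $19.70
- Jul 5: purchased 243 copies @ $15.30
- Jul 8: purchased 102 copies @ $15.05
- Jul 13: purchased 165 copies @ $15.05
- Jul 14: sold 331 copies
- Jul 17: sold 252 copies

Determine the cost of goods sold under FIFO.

Jul 14, 331 sold [FIFO — oldest first]: 208 @ $19.70 + 123 @ $15.30 = $5,979.50
Jul 17, 252 sold [FIFO — oldest first]: 120 @ $15.30 + 102 @ $15.05 + 30 @ $15.05 = $3,822.60
Total COGS = $5,979.50 + $3,822.60 = $9,802.10
Ending inventory: 135 @ $15.05 = $2,031.75
Check: goods available $11,833.85 = COGS $9,802.10 + ending $2,031.75

COGS = $9,802.10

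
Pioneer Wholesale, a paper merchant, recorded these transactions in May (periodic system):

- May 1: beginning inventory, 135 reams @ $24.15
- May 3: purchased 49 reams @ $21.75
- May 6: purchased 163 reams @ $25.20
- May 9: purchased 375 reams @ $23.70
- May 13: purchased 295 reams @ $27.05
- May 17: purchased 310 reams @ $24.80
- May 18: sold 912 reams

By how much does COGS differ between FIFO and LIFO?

$483.05

FIFO COGS: 135 @ $24.15 + 49 @ $21.75 + 163 @ $25.20 + 375 @ $23.70 + 190 @ $27.05 = $22,460.60
LIFO COGS: 310 @ $24.80 + 295 @ $27.05 + 307 @ $23.70 = $22,943.65
Difference = |$22,460.60 − $22,943.65| = $483.05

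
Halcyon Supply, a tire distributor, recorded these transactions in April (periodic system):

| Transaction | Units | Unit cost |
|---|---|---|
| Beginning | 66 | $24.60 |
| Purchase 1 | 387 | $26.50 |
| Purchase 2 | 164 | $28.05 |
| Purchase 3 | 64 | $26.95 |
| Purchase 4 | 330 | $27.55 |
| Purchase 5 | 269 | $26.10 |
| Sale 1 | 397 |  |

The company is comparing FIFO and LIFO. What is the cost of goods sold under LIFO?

COGS = $10,547.30

FIFO COGS: 66 @ $24.60 + 331 @ $26.50 = $10,395.10
LIFO COGS: 269 @ $26.10 + 128 @ $27.55 = $10,547.30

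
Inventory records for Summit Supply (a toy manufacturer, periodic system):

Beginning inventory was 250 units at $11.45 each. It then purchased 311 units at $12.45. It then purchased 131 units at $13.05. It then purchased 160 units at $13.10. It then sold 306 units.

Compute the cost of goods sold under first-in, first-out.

COGS = $3,559.70

Sale 1 (306) [FIFO — oldest first]: 250 @ $11.45 + 56 @ $12.45 = $3,559.70
Ending inventory: 255 @ $12.45 + 131 @ $13.05 + 160 @ $13.10 = $6,980.30
Check: goods available $10,540.00 = COGS $3,559.70 + ending $6,980.30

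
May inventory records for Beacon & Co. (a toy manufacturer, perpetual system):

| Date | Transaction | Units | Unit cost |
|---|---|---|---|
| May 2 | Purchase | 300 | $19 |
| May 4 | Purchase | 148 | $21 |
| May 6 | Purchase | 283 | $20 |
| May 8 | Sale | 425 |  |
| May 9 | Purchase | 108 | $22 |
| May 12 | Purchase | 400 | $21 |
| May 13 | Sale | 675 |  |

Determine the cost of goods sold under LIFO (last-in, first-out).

COGS = $22,603

May 8, 425 sold [LIFO — newest first]: 283 @ $20 + 142 @ $21 = $8,642
May 13, 675 sold [LIFO — newest first]: 400 @ $21 + 108 @ $22 + 6 @ $21 + 161 @ $19 = $13,961
Total COGS = $8,642 + $13,961 = $22,603
Ending inventory: 139 @ $19 = $2,641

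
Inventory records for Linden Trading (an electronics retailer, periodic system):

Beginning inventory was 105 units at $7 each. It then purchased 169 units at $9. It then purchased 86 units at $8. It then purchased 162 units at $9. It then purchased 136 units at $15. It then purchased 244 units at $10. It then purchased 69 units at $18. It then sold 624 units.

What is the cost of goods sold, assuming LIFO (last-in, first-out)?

COGS = $7,284

Sale 1 (624) [LIFO — newest first]: 69 @ $18 + 244 @ $10 + 136 @ $15 + 162 @ $9 + 13 @ $8 = $7,284
Ending inventory: 105 @ $7 + 169 @ $9 + 73 @ $8 = $2,840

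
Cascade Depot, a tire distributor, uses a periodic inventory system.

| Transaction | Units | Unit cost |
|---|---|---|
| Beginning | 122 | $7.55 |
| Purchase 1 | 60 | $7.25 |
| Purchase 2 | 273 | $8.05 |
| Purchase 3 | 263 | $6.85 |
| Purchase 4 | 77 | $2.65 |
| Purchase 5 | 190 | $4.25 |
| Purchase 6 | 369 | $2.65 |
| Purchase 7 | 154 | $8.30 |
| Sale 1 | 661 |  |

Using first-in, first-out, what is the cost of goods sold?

Sale 1 (661) [FIFO — oldest first]: 122 @ $7.55 + 60 @ $7.25 + 273 @ $8.05 + 206 @ $6.85 = $4,964.85
Ending inventory: 57 @ $6.85 + 77 @ $2.65 + 190 @ $4.25 + 369 @ $2.65 + 154 @ $8.30 = $3,658.05
Check: goods available $8,622.90 = COGS $4,964.85 + ending $3,658.05

COGS = $4,964.85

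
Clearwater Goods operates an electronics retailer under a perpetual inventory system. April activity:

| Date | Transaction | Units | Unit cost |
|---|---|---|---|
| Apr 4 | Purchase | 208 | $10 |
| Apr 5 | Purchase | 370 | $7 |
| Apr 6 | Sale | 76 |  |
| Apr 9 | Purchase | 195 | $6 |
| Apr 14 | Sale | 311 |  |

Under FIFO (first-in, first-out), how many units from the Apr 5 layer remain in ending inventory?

191

Apr 6, 76 sold [FIFO — oldest first]: 76 @ $10 = $760
Apr 14, 311 sold [FIFO — oldest first]: 132 @ $10 + 179 @ $7 = $2,573
Total COGS = $760 + $2,573 = $3,333
Ending inventory: 191 @ $7 + 195 @ $6 = $2,507
Check: goods available $5,840 = COGS $3,333 + ending $2,507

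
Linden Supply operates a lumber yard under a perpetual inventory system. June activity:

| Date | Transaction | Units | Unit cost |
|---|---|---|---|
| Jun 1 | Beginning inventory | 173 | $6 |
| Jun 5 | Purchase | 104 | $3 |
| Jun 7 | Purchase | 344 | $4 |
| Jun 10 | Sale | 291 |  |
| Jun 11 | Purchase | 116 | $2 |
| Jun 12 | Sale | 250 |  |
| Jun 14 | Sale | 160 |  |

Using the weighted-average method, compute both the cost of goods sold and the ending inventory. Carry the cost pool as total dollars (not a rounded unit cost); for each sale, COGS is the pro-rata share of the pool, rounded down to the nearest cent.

COGS = $2,822.34; ending inventory = $135.66

After Jun 1: 173 on hand, pool $1,038.00 (≈ $6.0000 each)
After Jun 5: 277 on hand, pool $1,350.00 (≈ $4.8736 each)
After Jun 7: 621 on hand, pool $2,726.00 (≈ $4.3897 each)
Jun 10, sell 291: 291/621 × $2,726.00 → $1,277.40
After Jun 11: 446 on hand, pool $1,680.60 (≈ $3.7682 each)
Jun 12, sell 250: 250/446 × $1,680.60 → $942.04
Jun 14, sell 160: 160/196 × $738.56 → $602.90
Total COGS = $1,277.40 + $942.04 + $602.90 = $2,822.34
Ending inventory (cost pool remaining) = $135.66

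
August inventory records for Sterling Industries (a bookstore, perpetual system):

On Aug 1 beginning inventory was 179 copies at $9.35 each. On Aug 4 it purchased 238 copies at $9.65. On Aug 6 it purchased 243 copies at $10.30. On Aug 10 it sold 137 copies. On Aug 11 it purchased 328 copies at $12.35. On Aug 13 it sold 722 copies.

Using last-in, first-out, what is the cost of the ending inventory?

Ending inventory = $1,206.15

Aug 10, 137 sold [LIFO — newest first]: 137 @ $10.30 = $1,411.10
Aug 13, 722 sold [LIFO — newest first]: 328 @ $12.35 + 106 @ $10.30 + 238 @ $9.65 + 50 @ $9.35 = $7,906.80
Total COGS = $1,411.10 + $7,906.80 = $9,317.90
Ending inventory: 129 @ $9.35 = $1,206.15
Check: goods available $10,524.05 = COGS $9,317.90 + ending $1,206.15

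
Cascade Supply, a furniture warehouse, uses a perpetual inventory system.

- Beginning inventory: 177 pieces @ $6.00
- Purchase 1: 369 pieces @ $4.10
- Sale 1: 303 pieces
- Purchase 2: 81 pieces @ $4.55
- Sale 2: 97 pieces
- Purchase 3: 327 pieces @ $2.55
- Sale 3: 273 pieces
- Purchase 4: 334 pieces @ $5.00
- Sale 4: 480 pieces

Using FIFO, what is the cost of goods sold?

Sale 1 (303) [FIFO — oldest first]: 177 @ $6.00 + 126 @ $4.10 = $1,578.60
Sale 2 (97) [FIFO — oldest first]: 97 @ $4.10 = $397.70
Sale 3 (273) [FIFO — oldest first]: 146 @ $4.10 + 81 @ $4.55 + 46 @ $2.55 = $1,084.45
Sale 4 (480) [FIFO — oldest first]: 281 @ $2.55 + 199 @ $5.00 = $1,711.55
Total COGS = $1,578.60 + $397.70 + $1,084.45 + $1,711.55 = $4,772.30
Ending inventory: 135 @ $5.00 = $675.00

COGS = $4,772.30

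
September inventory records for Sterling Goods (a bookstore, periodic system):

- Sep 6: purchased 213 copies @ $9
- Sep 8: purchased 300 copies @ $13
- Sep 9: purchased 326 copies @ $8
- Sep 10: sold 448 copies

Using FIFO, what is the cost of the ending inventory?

Ending inventory = $3,453

Sep 10, 448 sold [FIFO — oldest first]: 213 @ $9 + 235 @ $13 = $4,972
Ending inventory: 65 @ $13 + 326 @ $8 = $3,453
Check: goods available $8,425 = COGS $4,972 + ending $3,453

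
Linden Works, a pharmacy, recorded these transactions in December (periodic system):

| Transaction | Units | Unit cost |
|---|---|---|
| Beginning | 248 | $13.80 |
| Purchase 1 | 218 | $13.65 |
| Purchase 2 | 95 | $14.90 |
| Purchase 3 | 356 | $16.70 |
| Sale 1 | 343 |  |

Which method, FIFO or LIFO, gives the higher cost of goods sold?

FIFO COGS: 248 @ $13.80 + 95 @ $13.65 = $4,719.15
LIFO COGS: 343 @ $16.70 = $5,728.10

LIFO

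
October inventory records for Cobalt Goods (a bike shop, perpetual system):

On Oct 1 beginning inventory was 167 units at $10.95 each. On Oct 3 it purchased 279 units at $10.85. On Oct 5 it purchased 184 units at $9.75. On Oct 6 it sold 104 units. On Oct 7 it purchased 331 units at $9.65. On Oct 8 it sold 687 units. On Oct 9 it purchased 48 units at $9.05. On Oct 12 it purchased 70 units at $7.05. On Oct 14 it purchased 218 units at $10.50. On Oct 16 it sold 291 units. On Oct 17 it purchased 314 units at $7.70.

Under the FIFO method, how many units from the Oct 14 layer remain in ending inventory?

Oct 6, 104 sold [FIFO — oldest first]: 104 @ $10.95 = $1,138.80
Oct 8, 687 sold [FIFO — oldest first]: 63 @ $10.95 + 279 @ $10.85 + 184 @ $9.75 + 161 @ $9.65 = $7,064.65
Oct 16, 291 sold [FIFO — oldest first]: 170 @ $9.65 + 48 @ $9.05 + 70 @ $7.05 + 3 @ $10.50 = $2,599.90
Total COGS = $1,138.80 + $7,064.65 + $2,599.90 = $10,803.35
Ending inventory: 215 @ $10.50 + 314 @ $7.70 = $4,675.30
Check: goods available $15,478.65 = COGS $10,803.35 + ending $4,675.30

215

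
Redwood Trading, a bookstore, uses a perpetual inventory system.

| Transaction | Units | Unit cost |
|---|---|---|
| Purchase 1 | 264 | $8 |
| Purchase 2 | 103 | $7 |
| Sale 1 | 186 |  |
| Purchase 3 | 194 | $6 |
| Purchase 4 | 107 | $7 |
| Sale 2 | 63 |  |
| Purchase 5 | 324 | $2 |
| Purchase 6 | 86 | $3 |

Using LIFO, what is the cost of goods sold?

COGS = $1,826

Sale 1 (186) [LIFO — newest first]: 103 @ $7 + 83 @ $8 = $1,385
Sale 2 (63) [LIFO — newest first]: 63 @ $7 = $441
Total COGS = $1,385 + $441 = $1,826
Ending inventory: 181 @ $8 + 194 @ $6 + 44 @ $7 + 324 @ $2 + 86 @ $3 = $3,826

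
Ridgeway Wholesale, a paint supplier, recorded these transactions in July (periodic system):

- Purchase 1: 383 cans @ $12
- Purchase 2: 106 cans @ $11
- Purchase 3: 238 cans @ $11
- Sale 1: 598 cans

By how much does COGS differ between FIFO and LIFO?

FIFO COGS: 383 @ $12 + 106 @ $11 + 109 @ $11 = $6,961
LIFO COGS: 238 @ $11 + 106 @ $11 + 254 @ $12 = $6,832
Difference = |$6,961 − $6,832| = $129

$129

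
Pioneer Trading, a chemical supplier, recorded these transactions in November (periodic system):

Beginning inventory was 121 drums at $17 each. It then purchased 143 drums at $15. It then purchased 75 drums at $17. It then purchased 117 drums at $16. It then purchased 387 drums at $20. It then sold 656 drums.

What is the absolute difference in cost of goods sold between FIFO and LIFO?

$693

FIFO COGS: 121 @ $17 + 143 @ $15 + 75 @ $17 + 117 @ $16 + 200 @ $20 = $11,349
LIFO COGS: 387 @ $20 + 117 @ $16 + 75 @ $17 + 77 @ $15 = $12,042
Difference = |$11,349 − $12,042| = $693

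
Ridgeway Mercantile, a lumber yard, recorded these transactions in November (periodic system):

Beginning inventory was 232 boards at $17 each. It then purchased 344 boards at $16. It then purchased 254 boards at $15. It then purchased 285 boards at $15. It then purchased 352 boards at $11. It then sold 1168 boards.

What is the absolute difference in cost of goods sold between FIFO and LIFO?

$1,727

FIFO COGS: 232 @ $17 + 344 @ $16 + 254 @ $15 + 285 @ $15 + 53 @ $11 = $18,116
LIFO COGS: 352 @ $11 + 285 @ $15 + 254 @ $15 + 277 @ $16 = $16,389
Difference = |$18,116 − $16,389| = $1,727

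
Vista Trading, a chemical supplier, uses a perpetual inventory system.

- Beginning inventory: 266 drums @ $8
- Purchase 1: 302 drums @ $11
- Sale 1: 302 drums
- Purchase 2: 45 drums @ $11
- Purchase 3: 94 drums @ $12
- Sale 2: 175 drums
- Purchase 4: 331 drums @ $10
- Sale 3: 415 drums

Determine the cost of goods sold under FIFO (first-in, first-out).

COGS = $8,923

Sale 1 (302) [FIFO — oldest first]: 266 @ $8 + 36 @ $11 = $2,524
Sale 2 (175) [FIFO — oldest first]: 175 @ $11 = $1,925
Sale 3 (415) [FIFO — oldest first]: 91 @ $11 + 45 @ $11 + 94 @ $12 + 185 @ $10 = $4,474
Total COGS = $2,524 + $1,925 + $4,474 = $8,923
Ending inventory: 146 @ $10 = $1,460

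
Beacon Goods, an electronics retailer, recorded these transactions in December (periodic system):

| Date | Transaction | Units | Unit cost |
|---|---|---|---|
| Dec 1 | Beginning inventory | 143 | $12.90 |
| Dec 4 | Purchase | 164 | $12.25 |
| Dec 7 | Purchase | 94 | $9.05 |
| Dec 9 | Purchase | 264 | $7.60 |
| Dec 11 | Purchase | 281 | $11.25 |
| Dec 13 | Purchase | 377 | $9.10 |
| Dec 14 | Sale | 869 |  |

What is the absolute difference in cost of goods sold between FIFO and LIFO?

FIFO COGS: 143 @ $12.90 + 164 @ $12.25 + 94 @ $9.05 + 264 @ $7.60 + 204 @ $11.25 = $9,005.80
LIFO COGS: 377 @ $9.10 + 281 @ $11.25 + 211 @ $7.60 = $8,195.55
Difference = |$9,005.80 − $8,195.55| = $810.25

$810.25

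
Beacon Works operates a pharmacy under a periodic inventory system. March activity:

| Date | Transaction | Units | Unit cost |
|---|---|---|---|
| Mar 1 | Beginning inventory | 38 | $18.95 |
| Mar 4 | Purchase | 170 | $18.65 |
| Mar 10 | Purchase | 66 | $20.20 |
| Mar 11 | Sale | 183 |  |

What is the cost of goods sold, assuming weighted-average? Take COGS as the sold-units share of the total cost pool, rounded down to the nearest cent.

Mar 11, sell 183: 183/274 × $5,223.80 → $3,488.88
Ending inventory (cost pool remaining) = $1,734.92

COGS = $3,488.88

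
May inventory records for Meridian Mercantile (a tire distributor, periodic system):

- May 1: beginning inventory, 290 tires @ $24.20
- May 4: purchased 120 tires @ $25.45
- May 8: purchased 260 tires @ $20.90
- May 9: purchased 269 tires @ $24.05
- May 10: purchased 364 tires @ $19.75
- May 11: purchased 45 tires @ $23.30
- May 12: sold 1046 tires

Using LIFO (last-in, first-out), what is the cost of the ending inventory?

Ending inventory = $7,323.40

May 12, 1046 sold [LIFO — newest first]: 45 @ $23.30 + 364 @ $19.75 + 269 @ $24.05 + 260 @ $20.90 + 108 @ $25.45 = $22,889.55
Ending inventory: 290 @ $24.20 + 12 @ $25.45 = $7,323.40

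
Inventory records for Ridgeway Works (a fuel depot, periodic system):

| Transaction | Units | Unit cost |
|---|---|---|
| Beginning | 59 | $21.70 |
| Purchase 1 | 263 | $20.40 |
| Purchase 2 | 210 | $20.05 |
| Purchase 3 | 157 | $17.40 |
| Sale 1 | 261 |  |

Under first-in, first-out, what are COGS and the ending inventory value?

COGS = $5,401.10; ending inventory = $8,186.70

Sale 1 (261) [FIFO — oldest first]: 59 @ $21.70 + 202 @ $20.40 = $5,401.10
Ending inventory: 61 @ $20.40 + 210 @ $20.05 + 157 @ $17.40 = $8,186.70
Check: goods available $13,587.80 = COGS $5,401.10 + ending $8,186.70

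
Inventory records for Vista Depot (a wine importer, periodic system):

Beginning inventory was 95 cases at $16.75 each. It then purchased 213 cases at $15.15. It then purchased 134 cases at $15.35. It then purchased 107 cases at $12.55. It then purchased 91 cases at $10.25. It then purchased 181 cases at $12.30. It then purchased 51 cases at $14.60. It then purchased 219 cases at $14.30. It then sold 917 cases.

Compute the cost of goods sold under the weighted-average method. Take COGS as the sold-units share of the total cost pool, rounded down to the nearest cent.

COGS = $12,820.60

Sale 1, sell 917: 917/1091 × $15,253.30 → $12,820.60
Ending inventory (cost pool remaining) = $2,432.70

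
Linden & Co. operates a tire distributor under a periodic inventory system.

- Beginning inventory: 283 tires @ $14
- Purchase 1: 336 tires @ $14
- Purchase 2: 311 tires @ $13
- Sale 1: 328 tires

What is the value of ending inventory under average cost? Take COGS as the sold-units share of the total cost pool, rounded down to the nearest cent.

Ending inventory = $8,226.69

Sale 1, sell 328: 328/930 × $12,709.00 → $4,482.31
Ending inventory (cost pool remaining) = $8,226.69
Check: goods available $12,709.00 = COGS $4,482.31 + ending $8,226.69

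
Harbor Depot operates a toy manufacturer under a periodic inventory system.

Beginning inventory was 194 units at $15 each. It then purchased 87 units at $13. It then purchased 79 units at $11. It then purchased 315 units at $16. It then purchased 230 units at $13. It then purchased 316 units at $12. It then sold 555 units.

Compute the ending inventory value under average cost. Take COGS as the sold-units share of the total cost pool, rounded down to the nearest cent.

Ending inventory = $9,126.55

Sale 1, sell 555: 555/1221 × $16,732.00 → $7,605.45
Ending inventory (cost pool remaining) = $9,126.55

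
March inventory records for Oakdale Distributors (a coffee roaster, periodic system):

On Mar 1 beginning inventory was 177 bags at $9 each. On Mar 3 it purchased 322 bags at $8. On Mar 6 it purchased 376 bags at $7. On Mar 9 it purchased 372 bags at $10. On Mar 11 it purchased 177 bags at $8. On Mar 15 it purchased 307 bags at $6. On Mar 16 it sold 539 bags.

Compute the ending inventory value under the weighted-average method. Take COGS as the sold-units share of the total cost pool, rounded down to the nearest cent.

Mar 16, sell 539: 539/1731 × $13,779.00 → $4,290.51
Ending inventory (cost pool remaining) = $9,488.49

Ending inventory = $9,488.49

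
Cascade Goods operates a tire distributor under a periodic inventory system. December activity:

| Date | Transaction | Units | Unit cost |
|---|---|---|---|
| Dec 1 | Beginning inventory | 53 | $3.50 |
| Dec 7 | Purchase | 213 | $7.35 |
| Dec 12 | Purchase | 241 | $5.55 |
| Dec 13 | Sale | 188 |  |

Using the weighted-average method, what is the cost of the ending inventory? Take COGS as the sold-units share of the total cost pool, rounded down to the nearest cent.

Ending inventory = $1,943.33

Dec 13, sell 188: 188/507 × $3,088.60 → $1,145.27
Ending inventory (cost pool remaining) = $1,943.33
Check: goods available $3,088.60 = COGS $1,145.27 + ending $1,943.33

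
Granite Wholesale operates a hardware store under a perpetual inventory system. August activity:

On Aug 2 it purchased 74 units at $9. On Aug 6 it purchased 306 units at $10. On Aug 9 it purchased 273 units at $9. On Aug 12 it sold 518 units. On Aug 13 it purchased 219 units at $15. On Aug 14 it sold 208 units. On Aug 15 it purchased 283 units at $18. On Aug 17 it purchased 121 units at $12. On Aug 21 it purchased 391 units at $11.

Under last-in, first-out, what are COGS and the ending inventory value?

COGS = $8,027; ending inventory = $12,288

Aug 12, 518 sold [LIFO — newest first]: 273 @ $9 + 245 @ $10 = $4,907
Aug 14, 208 sold [LIFO — newest first]: 208 @ $15 = $3,120
Total COGS = $4,907 + $3,120 = $8,027
Ending inventory: 74 @ $9 + 61 @ $10 + 11 @ $15 + 283 @ $18 + 121 @ $12 + 391 @ $11 = $12,288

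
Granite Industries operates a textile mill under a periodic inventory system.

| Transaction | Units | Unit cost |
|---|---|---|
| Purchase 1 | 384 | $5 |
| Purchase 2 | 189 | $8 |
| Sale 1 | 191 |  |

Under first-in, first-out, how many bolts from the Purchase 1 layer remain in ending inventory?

Sale 1 (191) [FIFO — oldest first]: 191 @ $5 = $955
Ending inventory: 193 @ $5 + 189 @ $8 = $2,477
Check: goods available $3,432 = COGS $955 + ending $2,477

193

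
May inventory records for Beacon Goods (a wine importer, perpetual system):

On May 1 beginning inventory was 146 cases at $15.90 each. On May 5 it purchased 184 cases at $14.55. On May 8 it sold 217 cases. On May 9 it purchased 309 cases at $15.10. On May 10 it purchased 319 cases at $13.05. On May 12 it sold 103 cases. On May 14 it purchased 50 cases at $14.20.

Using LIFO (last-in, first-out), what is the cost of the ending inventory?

May 8, 217 sold [LIFO — newest first]: 184 @ $14.55 + 33 @ $15.90 = $3,201.90
May 12, 103 sold [LIFO — newest first]: 103 @ $13.05 = $1,344.15
Total COGS = $3,201.90 + $1,344.15 = $4,546.05
Ending inventory: 113 @ $15.90 + 309 @ $15.10 + 216 @ $13.05 + 50 @ $14.20 = $9,991.40
Check: goods available $14,537.45 = COGS $4,546.05 + ending $9,991.40

Ending inventory = $9,991.40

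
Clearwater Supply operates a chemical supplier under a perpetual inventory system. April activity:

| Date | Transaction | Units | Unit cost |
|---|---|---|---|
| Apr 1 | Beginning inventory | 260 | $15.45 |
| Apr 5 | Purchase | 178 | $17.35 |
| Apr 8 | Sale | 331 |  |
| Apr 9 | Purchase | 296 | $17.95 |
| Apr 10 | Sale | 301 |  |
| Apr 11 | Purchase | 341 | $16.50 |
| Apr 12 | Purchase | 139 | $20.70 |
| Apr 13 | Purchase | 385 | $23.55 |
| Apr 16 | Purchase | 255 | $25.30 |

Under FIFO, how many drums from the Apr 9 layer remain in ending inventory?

Apr 8, 331 sold [FIFO — oldest first]: 260 @ $15.45 + 71 @ $17.35 = $5,248.85
Apr 10, 301 sold [FIFO — oldest first]: 107 @ $17.35 + 194 @ $17.95 = $5,338.75
Total COGS = $5,248.85 + $5,338.75 = $10,587.60
Ending inventory: 102 @ $17.95 + 341 @ $16.50 + 139 @ $20.70 + 385 @ $23.55 + 255 @ $25.30 = $25,852.95

102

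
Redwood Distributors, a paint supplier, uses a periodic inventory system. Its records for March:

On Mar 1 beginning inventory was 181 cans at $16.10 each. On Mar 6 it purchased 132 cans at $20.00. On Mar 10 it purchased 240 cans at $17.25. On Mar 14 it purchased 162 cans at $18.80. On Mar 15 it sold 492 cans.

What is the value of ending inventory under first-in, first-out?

Ending inventory = $4,097.85

Mar 15, 492 sold [FIFO — oldest first]: 181 @ $16.10 + 132 @ $20.00 + 179 @ $17.25 = $8,641.85
Ending inventory: 61 @ $17.25 + 162 @ $18.80 = $4,097.85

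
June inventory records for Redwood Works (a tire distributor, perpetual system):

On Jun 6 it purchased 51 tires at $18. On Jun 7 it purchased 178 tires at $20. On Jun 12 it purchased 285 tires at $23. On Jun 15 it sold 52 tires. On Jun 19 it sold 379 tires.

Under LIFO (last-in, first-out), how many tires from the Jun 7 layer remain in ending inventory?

32

Jun 15, 52 sold [LIFO — newest first]: 52 @ $23 = $1,196
Jun 19, 379 sold [LIFO — newest first]: 233 @ $23 + 146 @ $20 = $8,279
Total COGS = $1,196 + $8,279 = $9,475
Ending inventory: 51 @ $18 + 32 @ $20 = $1,558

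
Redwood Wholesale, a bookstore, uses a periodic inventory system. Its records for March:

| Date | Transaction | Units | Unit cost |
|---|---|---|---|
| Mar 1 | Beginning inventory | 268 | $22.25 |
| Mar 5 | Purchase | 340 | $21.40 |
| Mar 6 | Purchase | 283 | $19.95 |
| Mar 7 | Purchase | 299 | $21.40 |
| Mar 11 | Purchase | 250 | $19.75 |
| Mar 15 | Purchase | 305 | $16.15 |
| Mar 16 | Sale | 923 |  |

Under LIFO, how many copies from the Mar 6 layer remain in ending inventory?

214

Mar 16, 923 sold [LIFO — newest first]: 305 @ $16.15 + 250 @ $19.75 + 299 @ $21.40 + 69 @ $19.95 = $17,638.40
Ending inventory: 268 @ $22.25 + 340 @ $21.40 + 214 @ $19.95 = $17,508.30
Check: goods available $35,146.70 = COGS $17,638.40 + ending $17,508.30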